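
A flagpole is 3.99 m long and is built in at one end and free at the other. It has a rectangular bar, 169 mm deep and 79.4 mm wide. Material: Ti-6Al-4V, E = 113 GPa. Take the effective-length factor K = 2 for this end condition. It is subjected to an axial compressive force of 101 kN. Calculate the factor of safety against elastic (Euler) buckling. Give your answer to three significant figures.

n ≈ 1.22

Buckling occurs about the weak axis: I_min = h·b³/12 with b = 79.4 mm (the shorter side).
I_min = 169×79.4³/12 = 7.050×10^6 mm⁴
I = 7.050×10^6 mm⁴ = 7.050×10^-6 m⁴
Effective length L_e = K·L = 2 × 3.99 = 7.980 m
P_cr = π²EI / L_e² = π² × 113×10⁹ × 7.050×10^-6 / 7.980² = 1.235×10^5 N
Factor of safety n = P_cr / P = 123.46 / 101 = 1.22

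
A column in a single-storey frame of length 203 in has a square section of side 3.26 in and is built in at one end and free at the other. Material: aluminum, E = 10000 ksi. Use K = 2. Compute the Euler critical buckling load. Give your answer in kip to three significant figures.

P_cr ≈ 5.64 kip

I = a⁴/12 = 3.26⁴/12 = 9.412 in⁴
Effective length L_e = K·L = 2 × 203 = 406.0 in
P_cr = π²EI / L_e² = π² × 10000×10³ × 9.412 / 406.0² = 5.636×10^3 lb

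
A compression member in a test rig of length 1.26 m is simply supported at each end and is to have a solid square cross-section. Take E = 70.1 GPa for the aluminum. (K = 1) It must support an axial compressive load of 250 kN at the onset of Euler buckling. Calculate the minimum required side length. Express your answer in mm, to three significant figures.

a ≈ 51.2 mm

L_e = K·L = 1 × 1.26 = 1.260 m
Required I = P_cr·L_e²/(π²E) = 2.500×10^5 × 1.260² / (π² × 7.01×10^10) = 5.737×10^-7 m⁴
I_req = 5.737×10^5 mm⁴
Solid square: I = a⁴/12  ⇒  a = (12I)^(1/4) = (12×5.737×10^5)^(1/4) = 51.2 mm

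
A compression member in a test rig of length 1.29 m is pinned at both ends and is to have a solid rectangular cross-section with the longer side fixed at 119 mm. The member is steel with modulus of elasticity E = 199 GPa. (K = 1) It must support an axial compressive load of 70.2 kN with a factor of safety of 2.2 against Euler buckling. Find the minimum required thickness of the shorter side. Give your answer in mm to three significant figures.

b ≈ 23.6 mm

Required P_cr = n·P = 2.2 × 70.2 = 154.4 kN
L_e = K·L = 1 × 1.29 = 1.290 m
Required I = P_cr·L_e²/(π²E) = 1.544×10^5 × 1.290² / (π² × 1.99×10^11) = 1.309×10^-7 m⁴
I_req = 1.309×10^5 mm⁴
Rectangle, weak axis: I_min = h·b³/12 with h = 119 mm fixed  ⇒  b = (12I/h)^(1/3) = 23.6 mm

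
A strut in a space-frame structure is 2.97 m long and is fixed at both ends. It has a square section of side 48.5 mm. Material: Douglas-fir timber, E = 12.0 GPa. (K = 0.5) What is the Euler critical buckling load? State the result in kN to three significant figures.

I = a⁴/12 = 48.5⁴/12 = 4.611×10^5 mm⁴
I = 4.611×10^5 mm⁴ = 4.611×10^-7 m⁴
Effective length L_e = K·L = 0.5 × 2.97 = 1.485 m
P_cr = π²EI / L_e² = π² × 12.0×10⁹ × 4.611×10^-7 / 1.485² = 2.476×10^4 N

P_cr ≈ 24.8 kN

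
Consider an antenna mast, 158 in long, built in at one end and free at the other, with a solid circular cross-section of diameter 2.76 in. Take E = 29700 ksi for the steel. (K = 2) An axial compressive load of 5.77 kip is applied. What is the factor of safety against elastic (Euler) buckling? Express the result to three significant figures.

I = πd⁴/64 = π×2.76⁴/64 = 2.848 in⁴
Effective length L_e = K·L = 2 × 158 = 316.0 in
P_cr = π²EI / L_e² = π² × 29700×10³ × 2.848 / 316.0² = 8.362×10^3 lb
Factor of safety n = P_cr / P = 8.3616 / 5.77 = 1.45

n ≈ 1.45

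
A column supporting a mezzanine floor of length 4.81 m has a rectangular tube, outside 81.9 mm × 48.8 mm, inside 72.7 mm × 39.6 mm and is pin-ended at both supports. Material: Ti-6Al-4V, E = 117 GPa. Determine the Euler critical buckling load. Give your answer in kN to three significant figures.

Weak-axis I_min = (h_o·b_o³ − h_i·b_i³)/12 with b_o = 48.8, b_i = 39.60 mm (shorter outer/inner sides).
I_min = (81.9×48.8³ − 72.70×39.60³)/12 = 4.169×10^5 mm⁴
I = 4.169×10^5 mm⁴ = 4.169×10^-7 m⁴
Effective length L_e = K·L = 1 × 4.81 = 4.810 m
P_cr = π²EI / L_e² = π² × 117×10⁹ × 4.169×10^-7 / 4.810² = 2.081×10^4 N

P_cr ≈ 20.8 kN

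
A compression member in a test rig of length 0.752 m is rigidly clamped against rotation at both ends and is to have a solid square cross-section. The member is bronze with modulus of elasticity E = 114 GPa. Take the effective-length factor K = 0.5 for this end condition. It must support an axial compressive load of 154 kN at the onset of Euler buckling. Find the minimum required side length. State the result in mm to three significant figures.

L_e = K·L = 0.5 × 0.752 = 0.3760 m
Required I = P_cr·L_e²/(π²E) = 1.540×10^5 × 0.3760² / (π² × 1.14×10^11) = 1.935×10^-8 m⁴
I_req = 1.935×10^4 mm⁴
Solid square: I = a⁴/12  ⇒  a = (12I)^(1/4) = (12×1.935×10^4)^(1/4) = 22.0 mm

a ≈ 22.0 mm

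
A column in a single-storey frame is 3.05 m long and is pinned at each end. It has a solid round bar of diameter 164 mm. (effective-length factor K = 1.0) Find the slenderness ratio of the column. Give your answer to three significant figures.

I = πd⁴/64 = π×164⁴/64 = 3.551×10^7 mm⁴
A = 2.112×10^4 mm²;  r_min = √(I/A) = √(3.551×10^7/2.112×10^4) = 41.00 mm
L_e = K·L = 1 × 3.05 m = 3.050 m = 3050.0 mm
λ = L_e / r_min = 3050.0 / 41.00 = 74.4

λ ≈ 74.4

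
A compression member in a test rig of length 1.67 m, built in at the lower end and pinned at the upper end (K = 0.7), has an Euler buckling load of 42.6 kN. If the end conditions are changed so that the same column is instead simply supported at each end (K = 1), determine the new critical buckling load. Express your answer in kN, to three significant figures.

P_cr ∝ 1/K², so P_cr,new = P_cr,old × (K_old/K_new)² = 42.6 × (0.7/1)²
= 42.6 × 0.4900 = 20.9 kN

P_cr ≈ 20.9 kN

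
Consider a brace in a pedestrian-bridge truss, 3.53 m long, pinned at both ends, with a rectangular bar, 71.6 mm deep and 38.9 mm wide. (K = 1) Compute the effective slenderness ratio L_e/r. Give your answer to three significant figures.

For a rectangle r_min = b/√12 = 38.9/√12 = 11.23 mm
L_e = K·L = 1 × 3.53 m = 3.530 m = 3530.0 mm
λ = L_e / r_min = 3530.0 / 11.23 = 314

λ ≈ 314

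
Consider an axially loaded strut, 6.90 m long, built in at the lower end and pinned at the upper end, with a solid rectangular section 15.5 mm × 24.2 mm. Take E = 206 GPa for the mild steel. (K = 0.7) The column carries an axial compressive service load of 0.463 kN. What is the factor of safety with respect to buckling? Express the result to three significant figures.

Buckling occurs about the weak axis: I_min = h·b³/12 with b = 15.5 mm (the shorter side).
I_min = 24.2×15.5³/12 = 7.510×10^3 mm⁴
I = 7.510×10^3 mm⁴ = 7.510×10^-9 m⁴
Effective length L_e = K·L = 0.7 × 6.90 = 4.830 m
P_cr = π²EI / L_e² = π² × 206×10⁹ × 7.510×10^-9 / 4.830² = 654.5 N
Factor of safety n = P_cr / P = 0.65449 / 0.463 = 1.41

n ≈ 1.41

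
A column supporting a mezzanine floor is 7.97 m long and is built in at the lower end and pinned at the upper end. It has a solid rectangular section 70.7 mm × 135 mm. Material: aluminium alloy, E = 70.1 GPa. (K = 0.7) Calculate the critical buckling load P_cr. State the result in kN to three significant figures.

P_cr ≈ 88.4 kN

Buckling occurs about the weak axis: I_min = h·b³/12 with b = 70.7 mm (the shorter side).
I_min = 135×70.7³/12 = 3.976×10^6 mm⁴
I = 3.976×10^6 mm⁴ = 3.976×10^-6 m⁴
Effective length L_e = K·L = 0.7 × 7.97 = 5.579 m
P_cr = π²EI / L_e² = π² × 70.1×10⁹ × 3.976×10^-6 / 5.579² = 8.837×10^4 N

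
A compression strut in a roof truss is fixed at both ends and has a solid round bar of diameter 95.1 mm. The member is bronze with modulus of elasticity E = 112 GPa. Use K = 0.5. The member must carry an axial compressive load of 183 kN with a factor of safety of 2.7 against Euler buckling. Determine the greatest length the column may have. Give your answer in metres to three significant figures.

L_max ≈ 5.99 m

I = πd⁴/64 = π×95.1⁴/64 = 4.015×10^6 mm⁴
I = 4.015×10^-6 m⁴
Required critical load P_cr = n·P = 2.7 × 183 = 494.1 kN = 4.941×10^5 N
From P_cr = π²EI/(K·L)²:  L = (1/K)·√(π²EI/P_cr) = (1/0.5)·√(π²×1.12×10^11×4.015×10^-6/4.941×10^5)
L = 5.99 m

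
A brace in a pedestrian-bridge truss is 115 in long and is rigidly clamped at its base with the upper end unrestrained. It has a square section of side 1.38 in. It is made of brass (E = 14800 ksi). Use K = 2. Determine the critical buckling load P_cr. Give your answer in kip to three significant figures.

P_cr ≈ 0.835 kip

I = a⁴/12 = 1.38⁴/12 = 0.3022 in⁴
Effective length L_e = K·L = 2 × 115 = 230.0 in
P_cr = π²EI / L_e² = π² × 14800×10³ × 0.3022 / 230.0² = 834.5 lb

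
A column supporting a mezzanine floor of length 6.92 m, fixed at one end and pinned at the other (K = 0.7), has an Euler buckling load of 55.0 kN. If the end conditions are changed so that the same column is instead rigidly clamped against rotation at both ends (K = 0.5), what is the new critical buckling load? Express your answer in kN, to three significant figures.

P_cr ≈ 108 kN

P_cr ∝ 1/K², so P_cr,new = P_cr,old × (K_old/K_new)² = 55.0 × (0.7/0.5)²
= 55.0 × 1.960 = 108 kN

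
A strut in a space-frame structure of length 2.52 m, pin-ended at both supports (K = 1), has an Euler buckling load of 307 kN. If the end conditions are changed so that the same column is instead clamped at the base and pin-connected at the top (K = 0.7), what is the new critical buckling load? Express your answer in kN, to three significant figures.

P_cr ≈ 627 kN

P_cr ∝ 1/K², so P_cr,new = P_cr,old × (K_old/K_new)² = 307 × (1/0.7)²
= 307 × 2.041 = 627 kN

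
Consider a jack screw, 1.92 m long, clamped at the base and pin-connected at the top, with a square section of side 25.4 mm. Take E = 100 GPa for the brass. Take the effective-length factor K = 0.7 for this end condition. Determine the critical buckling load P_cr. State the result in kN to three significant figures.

I = a⁴/12 = 25.4⁴/12 = 3.469×10^4 mm⁴
I = 3.469×10^4 mm⁴ = 3.469×10^-8 m⁴
Effective length L_e = K·L = 0.7 × 1.92 = 1.344 m
P_cr = π²EI / L_e² = π² × 100×10⁹ × 3.469×10^-8 / 1.344² = 1.895×10^4 N

P_cr ≈ 19.0 kN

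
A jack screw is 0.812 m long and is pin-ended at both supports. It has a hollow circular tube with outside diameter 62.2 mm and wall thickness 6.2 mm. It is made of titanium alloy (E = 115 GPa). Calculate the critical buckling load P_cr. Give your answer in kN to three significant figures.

Inner diameter d_i = 62.2 − 2×6.2 = 49.80 mm
I = π(d_o⁴ − d_i⁴)/64 = π(62.2⁴ − 49.80⁴)/64 = 4.328×10^5 mm⁴
I = 4.328×10^5 mm⁴ = 4.328×10^-7 m⁴
Effective length L_e = K·L = 1 × 0.812 = 0.8120 m
P_cr = π²EI / L_e² = π² × 115×10⁹ × 4.328×10^-7 / 0.8120² = 7.451×10^5 N

P_cr ≈ 745 kN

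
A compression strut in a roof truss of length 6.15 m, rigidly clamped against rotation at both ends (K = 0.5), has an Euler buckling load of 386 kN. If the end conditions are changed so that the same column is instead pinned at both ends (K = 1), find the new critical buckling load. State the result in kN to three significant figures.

P_cr ∝ 1/K², so P_cr,new = P_cr,old × (K_old/K_new)² = 386 × (0.5/1)²
= 386 × 0.2500 = 96.5 kN

P_cr ≈ 96.5 kN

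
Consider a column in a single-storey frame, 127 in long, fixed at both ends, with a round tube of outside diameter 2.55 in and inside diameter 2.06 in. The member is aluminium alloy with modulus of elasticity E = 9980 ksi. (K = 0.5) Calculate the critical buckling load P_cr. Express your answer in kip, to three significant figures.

P_cr ≈ 29.1 kip

d_o = 2.55 in, d_i = 2.06 in
I = π(d_o⁴ − d_i⁴)/64 = π(2.55⁴ − 2.060⁴)/64 = 1.192 in⁴
Effective length L_e = K·L = 0.5 × 127 = 63.50 in
P_cr = π²EI / L_e² = π² × 9980×10³ × 1.192 / 63.50² = 2.911×10^4 lb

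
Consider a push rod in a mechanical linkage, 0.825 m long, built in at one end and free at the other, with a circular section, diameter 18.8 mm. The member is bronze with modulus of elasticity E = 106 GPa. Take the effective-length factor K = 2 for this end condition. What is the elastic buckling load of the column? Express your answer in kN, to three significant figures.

P_cr ≈ 2.36 kN

I = πd⁴/64 = π×18.8⁴/64 = 6.132×10^3 mm⁴
I = 6.132×10^3 mm⁴ = 6.132×10^-9 m⁴
Effective length L_e = K·L = 2 × 0.825 = 1.650 m
P_cr = π²EI / L_e² = π² × 106×10⁹ × 6.132×10^-9 / 1.650² = 2.356×10^3 N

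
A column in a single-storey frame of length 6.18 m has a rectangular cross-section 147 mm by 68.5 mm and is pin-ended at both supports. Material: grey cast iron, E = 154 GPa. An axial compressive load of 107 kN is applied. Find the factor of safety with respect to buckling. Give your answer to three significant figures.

Buckling occurs about the weak axis: I_min = h·b³/12 with b = 68.5 mm (the shorter side).
I_min = 147×68.5³/12 = 3.937×10^6 mm⁴
I = 3.937×10^6 mm⁴ = 3.937×10^-6 m⁴
Effective length L_e = K·L = 1 × 6.18 = 6.180 m
P_cr = π²EI / L_e² = π² × 154×10⁹ × 3.937×10^-6 / 6.180² = 1.567×10^5 N
Factor of safety n = P_cr / P = 156.69 / 107 = 1.46

n ≈ 1.46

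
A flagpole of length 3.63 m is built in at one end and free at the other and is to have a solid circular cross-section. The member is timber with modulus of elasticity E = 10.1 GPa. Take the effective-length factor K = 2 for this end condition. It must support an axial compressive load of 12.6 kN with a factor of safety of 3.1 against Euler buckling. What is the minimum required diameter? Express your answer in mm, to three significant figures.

Required P_cr = n·P = 3.1 × 12.6 = 39.06 kN
L_e = K·L = 2 × 3.63 = 7.260 m
Required I = P_cr·L_e²/(π²E) = 3.906×10^4 × 7.260² / (π² × 1.01×10^10) = 2.065×10^-5 m⁴
I_req = 2.065×10^7 mm⁴
Solid circle: I = πd⁴/64  ⇒  d = (64I/π)^(1/4) = (64×2.065×10^7/π)^(1/4) = 143 mm

d ≈ 143 mm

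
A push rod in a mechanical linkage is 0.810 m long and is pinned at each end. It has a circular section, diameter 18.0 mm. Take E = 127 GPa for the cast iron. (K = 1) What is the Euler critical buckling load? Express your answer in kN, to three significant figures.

I = πd⁴/64 = π×18.0⁴/64 = 5.153×10^3 mm⁴
I = 5.153×10^3 mm⁴ = 5.153×10^-9 m⁴
Effective length L_e = K·L = 1 × 0.810 = 0.8100 m
P_cr = π²EI / L_e² = π² × 127×10⁹ × 5.153×10^-9 / 0.8100² = 9.844×10^3 N

P_cr ≈ 9.84 kN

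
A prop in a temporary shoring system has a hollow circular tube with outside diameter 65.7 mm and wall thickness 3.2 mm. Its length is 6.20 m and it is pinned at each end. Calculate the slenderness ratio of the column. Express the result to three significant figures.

λ ≈ 280

Inner diameter d_i = 65.7 − 2×3.2 = 59.30 mm
I = π(d_o⁴ − d_i⁴)/64 = π(65.7⁴ − 59.30⁴)/64 = 3.076×10^5 mm⁴
A = 628.3 mm²;  r_min = √(I/A) = √(3.076×10^5/628.3) = 22.13 mm
L_e = K·L = 1 × 6.20 m = 6.200 m = 6200.0 mm
λ = L_e / r_min = 6200.0 / 22.13 = 280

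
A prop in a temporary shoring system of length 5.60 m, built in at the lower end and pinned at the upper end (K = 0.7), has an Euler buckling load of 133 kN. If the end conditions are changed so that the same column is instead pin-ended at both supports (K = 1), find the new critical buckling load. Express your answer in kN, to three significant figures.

P_cr ∝ 1/K², so P_cr,new = P_cr,old × (K_old/K_new)² = 133 × (0.7/1)²
= 133 × 0.4900 = 65.2 kN

P_cr ≈ 65.2 kN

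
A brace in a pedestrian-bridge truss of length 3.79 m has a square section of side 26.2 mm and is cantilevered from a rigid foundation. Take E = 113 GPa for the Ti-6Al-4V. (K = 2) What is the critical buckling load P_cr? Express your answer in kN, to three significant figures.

I = a⁴/12 = 26.2⁴/12 = 3.927×10^4 mm⁴
I = 3.927×10^4 mm⁴ = 3.927×10^-8 m⁴
Effective length L_e = K·L = 2 × 3.79 = 7.580 m
P_cr = π²EI / L_e² = π² × 113×10⁹ × 3.927×10^-8 / 7.580² = 762.2 N

P_cr ≈ 0.762 kN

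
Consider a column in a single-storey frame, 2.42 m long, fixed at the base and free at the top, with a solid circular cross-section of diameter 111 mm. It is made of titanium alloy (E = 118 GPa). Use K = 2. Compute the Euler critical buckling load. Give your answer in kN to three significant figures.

I = πd⁴/64 = π×111⁴/64 = 7.452×10^6 mm⁴
I = 7.452×10^6 mm⁴ = 7.452×10^-6 m⁴
Effective length L_e = K·L = 2 × 2.42 = 4.840 m
P_cr = π²EI / L_e² = π² × 118×10⁹ × 7.452×10^-6 / 4.840² = 3.705×10^5 N

P_cr ≈ 370 kN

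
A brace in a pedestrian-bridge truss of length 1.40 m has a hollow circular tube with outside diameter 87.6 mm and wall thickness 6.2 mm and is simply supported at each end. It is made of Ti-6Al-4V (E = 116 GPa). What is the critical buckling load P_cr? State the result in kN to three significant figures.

P_cr ≈ 772 kN

Inner diameter d_i = 87.6 − 2×6.2 = 75.20 mm
I = π(d_o⁴ − d_i⁴)/64 = π(87.6⁴ − 75.20⁴)/64 = 1.321×10^6 mm⁴
I = 1.321×10^6 mm⁴ = 1.321×10^-6 m⁴
Effective length L_e = K·L = 1 × 1.40 = 1.400 m
P_cr = π²EI / L_e² = π² × 116×10⁹ × 1.321×10^-6 / 1.400² = 7.715×10^5 N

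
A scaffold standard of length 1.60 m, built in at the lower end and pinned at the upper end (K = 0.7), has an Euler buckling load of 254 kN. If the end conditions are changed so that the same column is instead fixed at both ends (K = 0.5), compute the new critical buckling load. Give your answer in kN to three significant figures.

P_cr ≈ 498 kN

P_cr ∝ 1/K², so P_cr,new = P_cr,old × (K_old/K_new)² = 254 × (0.7/0.5)²
= 254 × 1.960 = 498 kN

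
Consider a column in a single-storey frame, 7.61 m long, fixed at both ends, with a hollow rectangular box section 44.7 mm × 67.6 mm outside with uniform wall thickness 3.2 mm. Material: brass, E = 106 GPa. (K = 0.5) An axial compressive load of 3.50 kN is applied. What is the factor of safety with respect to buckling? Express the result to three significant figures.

Inner dimensions: h_i = 67.6 − 2×3.2 = 61.20 mm, b_i = 44.7 − 2×3.2 = 38.30 mm
Weak-axis I_min = (h_o·b_o³ − h_i·b_i³)/12 with b_o = 44.7, b_i = 38.30 mm (shorter outer/inner sides).
I_min = (67.6×44.7³ − 61.20×38.30³)/12 = 2.166×10^5 mm⁴
I = 2.166×10^5 mm⁴ = 2.166×10^-7 m⁴
Effective length L_e = K·L = 0.5 × 7.61 = 3.805 m
P_cr = π²EI / L_e² = π² × 106×10⁹ × 2.166×10^-7 / 3.805² = 1.565×10^4 N
Factor of safety n = P_cr / P = 15.652 / 3.50 = 4.47

n ≈ 4.47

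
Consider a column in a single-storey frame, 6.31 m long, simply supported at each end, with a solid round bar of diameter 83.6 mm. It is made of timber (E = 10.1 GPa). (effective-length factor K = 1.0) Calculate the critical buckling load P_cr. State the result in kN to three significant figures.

I = πd⁴/64 = π×83.6⁴/64 = 2.398×10^6 mm⁴
I = 2.398×10^6 mm⁴ = 2.398×10^-6 m⁴
Effective length L_e = K·L = 1 × 6.31 = 6.310 m
P_cr = π²EI / L_e² = π² × 10.1×10⁹ × 2.398×10^-6 / 6.310² = 6.003×10^3 N

P_cr ≈ 6.00 kN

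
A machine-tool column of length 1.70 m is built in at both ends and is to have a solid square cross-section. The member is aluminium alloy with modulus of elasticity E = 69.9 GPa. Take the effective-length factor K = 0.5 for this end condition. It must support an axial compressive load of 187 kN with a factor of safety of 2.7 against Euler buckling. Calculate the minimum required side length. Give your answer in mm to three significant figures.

Required P_cr = n·P = 2.7 × 187 = 504.9 kN
L_e = K·L = 0.5 × 1.70 = 0.8500 m
Required I = P_cr·L_e²/(π²E) = 5.049×10^5 × 0.8500² / (π² × 6.99×10^10) = 5.288×10^-7 m⁴
I_req = 5.288×10^5 mm⁴
Solid square: I = a⁴/12  ⇒  a = (12I)^(1/4) = (12×5.288×10^5)^(1/4) = 50.2 mm

a ≈ 50.2 mm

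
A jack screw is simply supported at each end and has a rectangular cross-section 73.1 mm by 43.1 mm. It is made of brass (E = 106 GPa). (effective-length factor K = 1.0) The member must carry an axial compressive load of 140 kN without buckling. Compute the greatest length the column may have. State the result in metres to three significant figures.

Buckling occurs about the weak axis: I_min = h·b³/12 with b = 43.1 mm (the shorter side).
I_min = 73.1×43.1³/12 = 4.877×10^5 mm⁴
I = 4.877×10^-7 m⁴
At the buckling limit P_cr = P = 1.400×10^5 N
From P_cr = π²EI/(K·L)²:  L = (1/K)·√(π²EI/P_cr) = (1/1)·√(π²×1.06×10^11×4.877×10^-7/1.400×10^5)
L = 1.91 m

L_max ≈ 1.91 m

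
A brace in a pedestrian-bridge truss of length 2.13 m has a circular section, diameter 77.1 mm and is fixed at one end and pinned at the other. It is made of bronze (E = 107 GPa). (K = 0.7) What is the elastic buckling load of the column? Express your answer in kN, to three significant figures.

I = πd⁴/64 = π×77.1⁴/64 = 1.735×10^6 mm⁴
I = 1.735×10^6 mm⁴ = 1.735×10^-6 m⁴
Effective length L_e = K·L = 0.7 × 2.13 = 1.491 m
P_cr = π²EI / L_e² = π² × 107×10⁹ × 1.735×10^-6 / 1.491² = 8.240×10^5 N

P_cr ≈ 824 kN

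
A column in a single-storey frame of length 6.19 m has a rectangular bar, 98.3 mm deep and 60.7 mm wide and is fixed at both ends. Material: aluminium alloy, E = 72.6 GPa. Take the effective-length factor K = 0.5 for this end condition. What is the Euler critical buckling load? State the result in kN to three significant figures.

Buckling occurs about the weak axis: I_min = h·b³/12 with b = 60.7 mm (the shorter side).
I_min = 98.3×60.7³/12 = 1.832×10^6 mm⁴
I = 1.832×10^6 mm⁴ = 1.832×10^-6 m⁴
Effective length L_e = K·L = 0.5 × 6.19 = 3.095 m
P_cr = π²EI / L_e² = π² × 72.6×10⁹ × 1.832×10^-6 / 3.095² = 1.370×10^5 N

P_cr ≈ 137 kN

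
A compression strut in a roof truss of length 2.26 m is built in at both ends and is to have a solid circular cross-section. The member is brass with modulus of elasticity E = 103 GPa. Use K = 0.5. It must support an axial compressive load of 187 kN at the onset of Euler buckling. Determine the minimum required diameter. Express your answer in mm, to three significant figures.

L_e = K·L = 0.5 × 2.26 = 1.130 m
Required I = P_cr·L_e²/(π²E) = 1.870×10^5 × 1.130² / (π² × 1.03×10^11) = 2.349×10^-7 m⁴
I_req = 2.349×10^5 mm⁴
Solid circle: I = πd⁴/64  ⇒  d = (64I/π)^(1/4) = (64×2.349×10^5/π)^(1/4) = 46.8 mm

d ≈ 46.8 mm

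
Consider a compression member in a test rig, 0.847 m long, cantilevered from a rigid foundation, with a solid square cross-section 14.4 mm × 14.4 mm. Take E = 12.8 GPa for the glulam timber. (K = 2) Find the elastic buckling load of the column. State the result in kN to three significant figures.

P_cr ≈ 0.158 kN

I = a⁴/12 = 14.4⁴/12 = 3.583×10^3 mm⁴
I = 3.583×10^3 mm⁴ = 3.583×10^-9 m⁴
Effective length L_e = K·L = 2 × 0.847 = 1.694 m
P_cr = π²EI / L_e² = π² × 12.8×10⁹ × 3.583×10^-9 / 1.694² = 157.7 N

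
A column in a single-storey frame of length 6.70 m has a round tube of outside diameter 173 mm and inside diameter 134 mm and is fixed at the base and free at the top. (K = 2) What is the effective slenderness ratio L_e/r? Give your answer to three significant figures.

λ ≈ 245

d_o = 173 mm, d_i = 134 mm
I = π(d_o⁴ − d_i⁴)/64 = π(173⁴ − 134.0⁴)/64 = 2.814×10^7 mm⁴
A = 9.404×10^3 mm²;  r_min = √(I/A) = √(2.814×10^7/9.404×10^3) = 54.71 mm
L_e = K·L = 2 × 6.70 m = 13.40 m = 13400 mm
λ = L_e / r_min = 13400 / 54.71 = 245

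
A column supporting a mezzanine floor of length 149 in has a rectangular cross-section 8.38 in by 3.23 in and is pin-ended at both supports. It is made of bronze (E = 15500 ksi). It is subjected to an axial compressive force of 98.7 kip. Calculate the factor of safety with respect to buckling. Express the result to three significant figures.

Buckling occurs about the weak axis: I_min = h·b³/12 with b = 3.23 in (the shorter side).
I_min = 8.38×3.23³/12 = 23.53 in⁴
Effective length L_e = K·L = 1 × 149 = 149.0 in
P_cr = π²EI / L_e² = π² × 15500×10³ × 23.53 / 149.0² = 1.622×10^5 lb
Factor of safety n = P_cr / P = 162.15 / 98.7 = 1.64

n ≈ 1.64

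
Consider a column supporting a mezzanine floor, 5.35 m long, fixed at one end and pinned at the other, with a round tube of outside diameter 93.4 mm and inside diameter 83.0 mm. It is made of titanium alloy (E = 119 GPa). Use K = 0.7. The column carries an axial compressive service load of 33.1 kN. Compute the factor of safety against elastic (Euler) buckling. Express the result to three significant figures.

n ≈ 3.56

d_o = 93.4 mm, d_i = 83.0 mm
I = π(d_o⁴ − d_i⁴)/64 = π(93.4⁴ − 83.00⁴)/64 = 1.406×10^6 mm⁴
I = 1.406×10^6 mm⁴ = 1.406×10^-6 m⁴
Effective length L_e = K·L = 0.7 × 5.35 = 3.745 m
P_cr = π²EI / L_e² = π² × 119×10⁹ × 1.406×10^-6 / 3.745² = 1.177×10^5 N
Factor of safety n = P_cr / P = 117.74 / 33.1 = 3.56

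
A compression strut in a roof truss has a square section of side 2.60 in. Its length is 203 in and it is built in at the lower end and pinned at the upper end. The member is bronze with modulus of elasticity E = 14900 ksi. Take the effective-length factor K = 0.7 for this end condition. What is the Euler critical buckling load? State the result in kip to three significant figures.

P_cr ≈ 27.7 kip

I = a⁴/12 = 2.60⁴/12 = 3.808 in⁴
Effective length L_e = K·L = 0.7 × 203 = 142.1 in
P_cr = π²EI / L_e² = π² × 14900×10³ × 3.808 / 142.1² = 2.773×10^4 lb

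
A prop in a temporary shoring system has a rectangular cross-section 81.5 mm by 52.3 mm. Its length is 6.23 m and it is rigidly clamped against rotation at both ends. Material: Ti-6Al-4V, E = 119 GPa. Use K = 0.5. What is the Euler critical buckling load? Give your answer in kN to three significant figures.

Buckling occurs about the weak axis: I_min = h·b³/12 with b = 52.3 mm (the shorter side).
I_min = 81.5×52.3³/12 = 9.716×10^5 mm⁴
I = 9.716×10^5 mm⁴ = 9.716×10^-7 m⁴
Effective length L_e = K·L = 0.5 × 6.23 = 3.115 m
P_cr = π²EI / L_e² = π² × 119×10⁹ × 9.716×10^-7 / 3.115² = 1.176×10^5 N

P_cr ≈ 118 kN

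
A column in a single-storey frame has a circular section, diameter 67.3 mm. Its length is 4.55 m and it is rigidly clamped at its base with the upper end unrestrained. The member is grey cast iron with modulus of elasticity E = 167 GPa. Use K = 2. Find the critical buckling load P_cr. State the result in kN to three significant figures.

I = πd⁴/64 = π×67.3⁴/64 = 1.007×10^6 mm⁴
I = 1.007×10^6 mm⁴ = 1.007×10^-6 m⁴
Effective length L_e = K·L = 2 × 4.55 = 9.100 m
P_cr = π²EI / L_e² = π² × 167×10⁹ × 1.007×10^-6 / 9.100² = 2.004×10^4 N

P_cr ≈ 20.0 kN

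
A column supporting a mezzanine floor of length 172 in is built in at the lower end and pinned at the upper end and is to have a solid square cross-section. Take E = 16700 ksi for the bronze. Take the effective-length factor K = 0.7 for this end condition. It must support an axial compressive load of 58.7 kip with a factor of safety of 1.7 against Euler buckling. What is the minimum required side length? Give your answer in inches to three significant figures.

Required P_cr = n·P = 1.7 × 58.7 = 99.79 kip
L_e = K·L = 0.7 × 172 = 120.4 in
Required I = P_cr·L_e²/(π²E) = 9.979×10^4 × 120.4² / (π² × 1.67×10^7) = 8.777 in⁴
Solid square: I = a⁴/12  ⇒  a = (12I)^(1/4) = (12×8.777)^(1/4) = 3.20 in

a ≈ 3.20 in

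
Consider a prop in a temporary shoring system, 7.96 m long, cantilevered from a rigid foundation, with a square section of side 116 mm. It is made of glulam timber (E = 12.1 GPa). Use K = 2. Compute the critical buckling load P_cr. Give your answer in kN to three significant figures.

P_cr ≈ 7.11 kN

I = a⁴/12 = 116⁴/12 = 1.509×10^7 mm⁴
I = 1.509×10^7 mm⁴ = 1.509×10^-5 m⁴
Effective length L_e = K·L = 2 × 7.96 = 15.92 m
P_cr = π²EI / L_e² = π² × 12.1×10⁹ × 1.509×10^-5 / 15.92² = 7.110×10^3 N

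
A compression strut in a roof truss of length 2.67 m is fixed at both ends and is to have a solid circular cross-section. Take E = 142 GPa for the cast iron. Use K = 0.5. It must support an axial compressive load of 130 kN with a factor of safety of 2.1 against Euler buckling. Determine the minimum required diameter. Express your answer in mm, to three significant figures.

Required P_cr = n·P = 2.1 × 130 = 273.0 kN
L_e = K·L = 0.5 × 2.67 = 1.335 m
Required I = P_cr·L_e²/(π²E) = 2.730×10^5 × 1.335² / (π² × 1.42×10^11) = 3.472×10^-7 m⁴
I_req = 3.472×10^5 mm⁴
Solid circle: I = πd⁴/64  ⇒  d = (64I/π)^(1/4) = (64×3.472×10^5/π)^(1/4) = 51.6 mm

d ≈ 51.6 mm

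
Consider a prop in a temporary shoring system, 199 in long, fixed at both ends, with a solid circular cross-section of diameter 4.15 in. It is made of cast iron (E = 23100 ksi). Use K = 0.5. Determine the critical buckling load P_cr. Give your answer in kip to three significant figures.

P_cr ≈ 335 kip

I = πd⁴/64 = π×4.15⁴/64 = 14.56 in⁴
Effective length L_e = K·L = 0.5 × 199 = 99.50 in
P_cr = π²EI / L_e² = π² × 23100×10³ × 14.56 / 99.50² = 3.353×10^5 lb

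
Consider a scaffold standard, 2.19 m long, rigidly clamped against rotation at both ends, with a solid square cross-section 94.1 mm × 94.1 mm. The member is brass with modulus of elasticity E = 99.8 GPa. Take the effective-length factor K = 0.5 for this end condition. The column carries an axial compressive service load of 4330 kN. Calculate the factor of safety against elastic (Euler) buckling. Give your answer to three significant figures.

I = a⁴/12 = 94.1⁴/12 = 6.534×10^6 mm⁴
I = 6.534×10^6 mm⁴ = 6.534×10^-6 m⁴
Effective length L_e = K·L = 0.5 × 2.19 = 1.095 m
P_cr = π²EI / L_e² = π² × 99.8×10⁹ × 6.534×10^-6 / 1.095² = 5.368×10^6 N
Factor of safety n = P_cr / P = 5367.6 / 4330 = 1.24

n ≈ 1.24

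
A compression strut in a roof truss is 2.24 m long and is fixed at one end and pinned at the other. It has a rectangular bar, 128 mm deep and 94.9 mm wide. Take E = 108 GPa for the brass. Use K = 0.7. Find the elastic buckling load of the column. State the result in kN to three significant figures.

Buckling occurs about the weak axis: I_min = h·b³/12 with b = 94.9 mm (the shorter side).
I_min = 128×94.9³/12 = 9.116×10^6 mm⁴
I = 9.116×10^6 mm⁴ = 9.116×10^-6 m⁴
Effective length L_e = K·L = 0.7 × 2.24 = 1.568 m
P_cr = π²EI / L_e² = π² × 108×10⁹ × 9.116×10^-6 / 1.568² = 3.952×10^6 N

P_cr ≈ 3950 kN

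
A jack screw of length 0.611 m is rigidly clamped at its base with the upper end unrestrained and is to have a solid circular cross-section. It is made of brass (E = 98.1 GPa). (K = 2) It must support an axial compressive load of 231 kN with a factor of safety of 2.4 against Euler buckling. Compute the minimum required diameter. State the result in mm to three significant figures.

Required P_cr = n·P = 2.4 × 231 = 554.4 kN
L_e = K·L = 2 × 0.611 = 1.222 m
Required I = P_cr·L_e²/(π²E) = 5.544×10^5 × 1.222² / (π² × 9.81×10^10) = 8.551×10^-7 m⁴
I_req = 8.551×10^5 mm⁴
Solid circle: I = πd⁴/64  ⇒  d = (64I/π)^(1/4) = (64×8.551×10^5/π)^(1/4) = 64.6 mm

d ≈ 64.6 mm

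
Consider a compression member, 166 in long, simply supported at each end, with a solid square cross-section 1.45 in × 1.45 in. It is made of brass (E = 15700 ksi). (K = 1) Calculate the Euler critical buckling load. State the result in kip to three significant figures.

I = a⁴/12 = 1.45⁴/12 = 0.3684 in⁴
Effective length L_e = K·L = 1 × 166 = 166.0 in
P_cr = π²EI / L_e² = π² × 15700×10³ × 0.3684 / 166.0² = 2.071×10^3 lb

P_cr ≈ 2.07 kip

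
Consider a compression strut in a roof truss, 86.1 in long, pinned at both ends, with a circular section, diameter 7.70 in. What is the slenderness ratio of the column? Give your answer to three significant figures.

For a solid circle r = d/4 = 7.70/4 = 1.925 in
L_e = K·L = 1 × 86.1 = 86.10 in
λ = L_e / r_min = 86.100 / 1.925 = 44.7

λ ≈ 44.7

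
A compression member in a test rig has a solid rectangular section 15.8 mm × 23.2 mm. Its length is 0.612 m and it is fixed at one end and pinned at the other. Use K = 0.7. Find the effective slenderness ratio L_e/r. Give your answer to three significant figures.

λ ≈ 93.9

For a rectangle r_min = b/√12 = 15.8/√12 = 4.561 mm
L_e = K·L = 0.7 × 0.612 m = 0.4284 m = 428.40 mm
λ = L_e / r_min = 428.40 / 4.561 = 93.9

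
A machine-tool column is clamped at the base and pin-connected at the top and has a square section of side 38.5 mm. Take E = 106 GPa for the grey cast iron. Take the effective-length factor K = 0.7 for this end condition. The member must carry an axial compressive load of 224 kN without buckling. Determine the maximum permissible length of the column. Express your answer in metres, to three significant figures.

I = a⁴/12 = 38.5⁴/12 = 1.831×10^5 mm⁴
I = 1.831×10^-7 m⁴
At the buckling limit P_cr = P = 2.240×10^5 N
From P_cr = π²EI/(K·L)²:  L = (1/K)·√(π²EI/P_cr) = (1/0.7)·√(π²×1.06×10^11×1.831×10^-7/2.240×10^5)
L = 1.32 m

L_max ≈ 1.32 m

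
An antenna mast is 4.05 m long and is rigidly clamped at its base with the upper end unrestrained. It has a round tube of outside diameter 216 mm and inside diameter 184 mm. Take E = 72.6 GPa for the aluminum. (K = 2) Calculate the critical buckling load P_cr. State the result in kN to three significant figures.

P_cr ≈ 552 kN

d_o = 216 mm, d_i = 184 mm
I = π(d_o⁴ − d_i⁴)/64 = π(216⁴ − 184.0⁴)/64 = 5.059×10^7 mm⁴
I = 5.059×10^7 mm⁴ = 5.059×10^-5 m⁴
Effective length L_e = K·L = 2 × 4.05 = 8.100 m
P_cr = π²EI / L_e² = π² × 72.6×10⁹ × 5.059×10^-5 / 8.100² = 5.525×10^5 N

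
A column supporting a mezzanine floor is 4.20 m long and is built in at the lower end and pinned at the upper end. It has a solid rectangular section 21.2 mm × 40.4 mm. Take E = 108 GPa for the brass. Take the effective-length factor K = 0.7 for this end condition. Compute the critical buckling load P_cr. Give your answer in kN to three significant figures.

P_cr ≈ 3.96 kN

Buckling occurs about the weak axis: I_min = h·b³/12 with b = 21.2 mm (the shorter side).
I_min = 40.4×21.2³/12 = 3.208×10^4 mm⁴
I = 3.208×10^4 mm⁴ = 3.208×10^-8 m⁴
Effective length L_e = K·L = 0.7 × 4.20 = 2.940 m
P_cr = π²EI / L_e² = π² × 108×10⁹ × 3.208×10^-8 / 2.940² = 3.956×10^3 N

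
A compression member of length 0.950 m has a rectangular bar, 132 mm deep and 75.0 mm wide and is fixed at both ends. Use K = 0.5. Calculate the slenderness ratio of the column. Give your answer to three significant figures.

For a rectangle r_min = b/√12 = 75.0/√12 = 21.65 mm
L_e = K·L = 0.5 × 0.950 m = 0.4750 m = 475.00 mm
λ = L_e / r_min = 475.00 / 21.65 = 21.9

λ ≈ 21.9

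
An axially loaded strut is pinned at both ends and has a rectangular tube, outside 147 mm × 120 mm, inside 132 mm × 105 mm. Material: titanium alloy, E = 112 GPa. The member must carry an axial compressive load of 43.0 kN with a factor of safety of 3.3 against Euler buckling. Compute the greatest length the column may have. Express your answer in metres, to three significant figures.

Weak-axis I_min = (h_o·b_o³ − h_i·b_i³)/12 with b_o = 120, b_i = 105.0 mm (shorter outer/inner sides).
I_min = (147×120³ − 132.0×105.0³)/12 = 8.434×10^6 mm⁴
I = 8.434×10^-6 m⁴
Required critical load P_cr = n·P = 3.3 × 43.0 = 141.9 kN = 1.419×10^5 N
From P_cr = π²EI/(K·L)²:  L = (1/K)·√(π²EI/P_cr) = (1/1)·√(π²×1.12×10^11×8.434×10^-6/1.419×10^5)
L = 8.11 m

L_max ≈ 8.11 m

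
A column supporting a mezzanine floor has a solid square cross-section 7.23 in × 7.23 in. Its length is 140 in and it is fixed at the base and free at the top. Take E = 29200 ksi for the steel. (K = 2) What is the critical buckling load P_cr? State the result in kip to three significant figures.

P_cr ≈ 837 kip

I = a⁴/12 = 7.23⁴/12 = 227.7 in⁴
Effective length L_e = K·L = 2 × 140 = 280.0 in
P_cr = π²EI / L_e² = π² × 29200×10³ × 227.7 / 280.0² = 8.370×10^5 lb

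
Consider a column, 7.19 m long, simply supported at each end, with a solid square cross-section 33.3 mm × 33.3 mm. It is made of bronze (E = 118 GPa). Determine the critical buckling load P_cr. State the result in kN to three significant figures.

P_cr ≈ 2.31 kN

I = a⁴/12 = 33.3⁴/12 = 1.025×10^5 mm⁴
I = 1.025×10^5 mm⁴ = 1.025×10^-7 m⁴
Effective length L_e = K·L = 1 × 7.19 = 7.190 m
P_cr = π²EI / L_e² = π² × 118×10⁹ × 1.025×10^-7 / 7.190² = 2.308×10^3 N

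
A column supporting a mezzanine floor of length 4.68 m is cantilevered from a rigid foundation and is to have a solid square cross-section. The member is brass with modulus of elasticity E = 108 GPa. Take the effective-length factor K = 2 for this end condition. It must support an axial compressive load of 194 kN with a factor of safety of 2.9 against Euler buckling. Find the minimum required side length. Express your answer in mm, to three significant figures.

Required P_cr = n·P = 2.9 × 194 = 562.6 kN
L_e = K·L = 2 × 4.68 = 9.360 m
Required I = P_cr·L_e²/(π²E) = 5.626×10^5 × 9.360² / (π² × 1.08×10^11) = 4.624×10^-5 m⁴
I_req = 4.624×10^7 mm⁴
Solid square: I = a⁴/12  ⇒  a = (12I)^(1/4) = (12×4.624×10^7)^(1/4) = 153 mm

a ≈ 153 mm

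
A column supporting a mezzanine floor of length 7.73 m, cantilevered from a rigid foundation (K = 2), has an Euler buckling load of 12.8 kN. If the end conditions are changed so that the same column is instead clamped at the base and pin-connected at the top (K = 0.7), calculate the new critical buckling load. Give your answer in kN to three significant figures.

P_cr ∝ 1/K², so P_cr,new = P_cr,old × (K_old/K_new)² = 12.8 × (2/0.7)²
= 12.8 × 8.163 = 104 kN

P_cr ≈ 104 kN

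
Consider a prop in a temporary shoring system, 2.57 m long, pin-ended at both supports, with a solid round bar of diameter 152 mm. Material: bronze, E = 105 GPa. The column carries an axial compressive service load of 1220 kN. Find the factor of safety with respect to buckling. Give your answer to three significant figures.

n ≈ 3.37

I = πd⁴/64 = π×152⁴/64 = 2.620×10^7 mm⁴
I = 2.620×10^7 mm⁴ = 2.620×10^-5 m⁴
Effective length L_e = K·L = 1 × 2.57 = 2.570 m
P_cr = π²EI / L_e² = π² × 105×10⁹ × 2.620×10^-5 / 2.570² = 4.111×10^6 N
Factor of safety n = P_cr / P = 4111.2 / 1220 = 3.37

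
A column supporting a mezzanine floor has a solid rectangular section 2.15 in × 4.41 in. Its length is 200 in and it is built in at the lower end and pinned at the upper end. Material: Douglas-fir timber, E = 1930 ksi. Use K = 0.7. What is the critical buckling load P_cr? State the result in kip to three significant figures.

Buckling occurs about the weak axis: I_min = h·b³/12 with b = 2.15 in (the shorter side).
I_min = 4.41×2.15³/12 = 3.652 in⁴
Effective length L_e = K·L = 0.7 × 200 = 140.0 in
P_cr = π²EI / L_e² = π² × 1930×10³ × 3.652 / 140.0² = 3.550×10^3 lb

P_cr ≈ 3.55 kip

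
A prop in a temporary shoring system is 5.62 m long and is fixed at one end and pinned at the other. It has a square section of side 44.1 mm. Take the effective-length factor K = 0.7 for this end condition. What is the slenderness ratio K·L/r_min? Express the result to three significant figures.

For a square r = a/√12 = 44.1/√12 = 12.73 mm
L_e = K·L = 0.7 × 5.62 m = 3.934 m = 3934.0 mm
λ = L_e / r_min = 3934.0 / 12.73 = 309

λ ≈ 309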